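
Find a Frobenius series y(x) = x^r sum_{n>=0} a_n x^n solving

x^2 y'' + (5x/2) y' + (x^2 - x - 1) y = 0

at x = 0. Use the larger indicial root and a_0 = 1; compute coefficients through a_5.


Write in Frobenius form y'' + (p(x)/x) y' + (q(x)/x^2) y = 0:
  p(x) = 5/2,  q(x) = x^2 - x - 1.
Indicial equation: r(r-1) + (5/2) r + (-1) = 0 -> roots r_1 = 1/2, r_2 = -2.
Take r = r_1 = 1/2. Let y(x) = x^r sum_{n>=0} a_n x^n with a_0 = 1.
Substitute y = x^r sum a_n x^n and match x^{r+n}. The recurrence is
  D(n) a_n - 1 a_{n-1} + 1 a_{n-2} = 0,  where D(n) = (r+n)(r+n-1) + (5/2)(r+n) + (-1).
  a_n = [1 a_{n-1} - 1 a_{n-2}] / D(n).
Since the indicial polynomial factors as (r - r_1)(r - r_2), D(n) = (r_1 + n - r_1)(r_1 + n - r_2) = n(n + 5/2).
Evaluating step by step (a_0 = 1):
  n = 1: D(1) = 1(1 + 5/2) = 7/2; numerator = 1(1) = 1; a_1 = (1)/(7/2) = 2/7
  n = 2: D(2) = 2(2 + 5/2) = 9; numerator = 1(2/7) - 1(1) = -5/7; a_2 = (-5/7)/(9) = -5/63
  n = 3: D(3) = 3(3 + 5/2) = 33/2; numerator = 1(-5/63) - 1(2/7) = -23/63; a_3 = (-23/63)/(33/2) = -46/2079
  n = 4: D(4) = 4(4 + 5/2) = 26; numerator = 1(-46/2079) - 1(-5/63) = 17/297; a_4 = (17/297)/(26) = 17/7722
  n = 5: D(5) = 5(5 + 5/2) = 75/2; numerator = 1(17/7722) - 1(-46/2079) = 1315/54054; a_5 = (1315/54054)/(75/2) = 263/405405

r = 1/2; a_0 = 1; a_1 = 2/7; a_2 = -5/63; a_3 = -46/2079; a_4 = 17/7722; a_5 = 263/405405


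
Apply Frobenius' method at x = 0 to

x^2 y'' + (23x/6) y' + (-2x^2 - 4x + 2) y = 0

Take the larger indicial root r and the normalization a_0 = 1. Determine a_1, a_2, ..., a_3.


Write in Frobenius form y'' + (p(x)/x) y' + (q(x)/x^2) y = 0:
  p(x) = 23/6,  q(x) = -2x^2 - 4x + 2.
Indicial equation: r(r-1) + (23/6) r + (2) = 0 -> roots r_1 = -4/3, r_2 = -3/2.
Take r = r_1 = -4/3. Let y(x) = x^r sum_{n>=0} a_n x^n with a_0 = 1.
Substitute y = x^r sum a_n x^n and match x^{r+n}. The recurrence is
  D(n) a_n - 4 a_{n-1} - 2 a_{n-2} = 0,  where D(n) = (r+n)(r+n-1) + (23/6)(r+n) + (2).
  a_n = [4 a_{n-1} + 2 a_{n-2}] / D(n).
Since the indicial polynomial factors as (r - r_1)(r - r_2), D(n) = (r_1 + n - r_1)(r_1 + n - r_2) = n(n + 1/6).
Evaluating step by step (a_0 = 1):
  n = 1: D(1) = 1(1 + 1/6) = 7/6; numerator = 4(1) = 4; a_1 = (4)/(7/6) = 24/7
  n = 2: D(2) = 2(2 + 1/6) = 13/3; numerator = 4(24/7) + 2(1) = 110/7; a_2 = (110/7)/(13/3) = 330/91
  n = 3: D(3) = 3(3 + 1/6) = 19/2; numerator = 4(330/91) + 2(24/7) = 1944/91; a_3 = (1944/91)/(19/2) = 3888/1729

r = -4/3; a_0 = 1; a_1 = 24/7; a_2 = 330/91; a_3 = 3888/1729


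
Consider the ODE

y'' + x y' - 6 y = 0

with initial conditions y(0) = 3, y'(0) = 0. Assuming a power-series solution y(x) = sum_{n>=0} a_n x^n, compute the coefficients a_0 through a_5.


Ansatz: y(x) = sum_{n>=0} a_n x^n, so y'(x) = sum_{n>=1} n a_n x^(n-1) and y''(x) = sum_{n>=2} n(n-1) a_n x^(n-2).
Substitute into P(x) y'' + Q(x) y' + R(x) y = 0 with P(x) = 1, Q(x) = x, R(x) = -6, and match powers of x.
Initial conditions: a_0 = 3, a_1 = 0.
Setting the coefficient of each power of x to zero and solving order by order (substituting the coefficients already found):
  x^0: 2 a_2 - 6 a_0 = 0  ->  2 a_2 = 6 a_0 = 18  ->  a_2 = 9
  x^1: 6 a_3 - 5 a_1 = 0  ->  6 a_3 = 5 a_1 = 0  ->  a_3 = 0
  x^2: 12 a_4 - 4 a_2 = 0  ->  12 a_4 = 4 a_2 = 36  ->  a_4 = 3
  x^3: 20 a_5 - 3 a_3 = 0  ->  20 a_5 = 3 a_3 = 0  ->  a_5 = 0
Truncated series: y(x) = 3 + 9 x^2 + 3 x^4 + O(x^6).

a_0 = 3; a_1 = 0; a_2 = 9; a_3 = 0; a_4 = 3; a_5 = 0


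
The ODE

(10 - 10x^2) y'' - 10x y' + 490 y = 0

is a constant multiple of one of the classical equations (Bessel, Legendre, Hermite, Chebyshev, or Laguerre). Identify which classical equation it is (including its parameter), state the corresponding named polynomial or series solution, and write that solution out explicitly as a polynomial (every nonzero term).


All three coefficients share the factor 10; dividing through by 10 gives  (1 - x^2) y'' - x y' + 49 y = 0.
This matches the Chebyshev equation (1 - x^2) y'' - x y' + n^2 y = 0 (note the -x y' term, not -2x y') with n^2 = 49, so n = 7; the polynomial solution is T_7(x).
With y = sum_k a_k x^k, matching x^k gives (k+2)(k+1) a_{k+2} = (k^2 - n^2) a_k = (k - 7)(k + 7) a_k. The right side vanishes at k = 7, so the series with the parity of 7 terminates at degree 7.
Standard normalization: leading coefficient of T_n is 2^(n-1), so a_7 = 2^6 = 64. Work downward with a_k = (k+1)(k+2) a_{k+2} / ((k - 7)(k + 7)):
  a_5 = (6)(7)(64) / ((5 - 7)(5 + 7)) = 2688/(-24) = -112
  a_3 = (4)(5)(-112) / ((3 - 7)(3 + 7)) = -2240/(-40) = 56
  a_1 = (2)(3)(56) / ((1 - 7)(1 + 7)) = 336/(-48) = -7
Hence T_7(x) = 64 x^7 - 112 x^5 + 56 x^3 - 7 x.

T_7(x); series = 64 x^7 - 112 x^5 + 56 x^3 - 7 x


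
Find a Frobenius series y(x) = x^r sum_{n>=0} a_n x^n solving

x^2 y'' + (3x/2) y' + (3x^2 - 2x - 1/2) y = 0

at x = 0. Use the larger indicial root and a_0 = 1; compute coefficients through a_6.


Write in Frobenius form y'' + (p(x)/x) y' + (q(x)/x^2) y = 0:
  p(x) = 3/2,  q(x) = 3x^2 - 2x - 1/2.
Indicial equation: r(r-1) + (3/2) r + (-1/2) = 0 -> roots r_1 = 1/2, r_2 = -1.
Take r = r_1 = 1/2. Let y(x) = x^r sum_{n>=0} a_n x^n with a_0 = 1.
Substitute y = x^r sum a_n x^n and match x^{r+n}. The recurrence is
  D(n) a_n - 2 a_{n-1} + 3 a_{n-2} = 0,  where D(n) = (r+n)(r+n-1) + (3/2)(r+n) + (-1/2).
  a_n = [2 a_{n-1} - 3 a_{n-2}] / D(n).
Since the indicial polynomial factors as (r - r_1)(r - r_2), D(n) = (r_1 + n - r_1)(r_1 + n - r_2) = n(n + 3/2).
Evaluating step by step (a_0 = 1):
  n = 1: D(1) = 1(1 + 3/2) = 5/2; numerator = 2(1) = 2; a_1 = (2)/(5/2) = 4/5
  n = 2: D(2) = 2(2 + 3/2) = 7; numerator = 2(4/5) - 3(1) = -7/5; a_2 = (-7/5)/(7) = -1/5
  n = 3: D(3) = 3(3 + 3/2) = 27/2; numerator = 2(-1/5) - 3(4/5) = -14/5; a_3 = (-14/5)/(27/2) = -28/135
  n = 4: D(4) = 4(4 + 3/2) = 22; numerator = 2(-28/135) - 3(-1/5) = 5/27; a_4 = (5/27)/(22) = 5/594
  n = 5: D(5) = 5(5 + 3/2) = 65/2; numerator = 2(5/594) - 3(-28/135) = 949/1485; a_5 = (949/1485)/(65/2) = 146/7425
  n = 6: D(6) = 6(6 + 3/2) = 45; numerator = 2(146/7425) - 3(5/594) = 19/1350; a_6 = (19/1350)/(45) = 19/60750

r = 1/2; a_0 = 1; a_1 = 4/5; a_2 = -1/5; a_3 = -28/135; a_4 = 5/594; a_5 = 146/7425; a_6 = 19/60750


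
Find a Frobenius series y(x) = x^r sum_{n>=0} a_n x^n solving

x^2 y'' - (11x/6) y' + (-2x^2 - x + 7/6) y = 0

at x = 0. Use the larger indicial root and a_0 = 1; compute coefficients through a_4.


Write in Frobenius form y'' + (p(x)/x) y' + (q(x)/x^2) y = 0:
  p(x) = -11/6,  q(x) = -2x^2 - x + 7/6.
Indicial equation: r(r-1) + (-11/6) r + (7/6) = 0 -> roots r_1 = 7/3, r_2 = 1/2.
Take r = r_1 = 7/3. Let y(x) = x^r sum_{n>=0} a_n x^n with a_0 = 1.
Substitute y = x^r sum a_n x^n and match x^{r+n}. The recurrence is
  D(n) a_n - 1 a_{n-1} - 2 a_{n-2} = 0,  where D(n) = (r+n)(r+n-1) + (-11/6)(r+n) + (7/6).
  a_n = [1 a_{n-1} + 2 a_{n-2}] / D(n).
Since the indicial polynomial factors as (r - r_1)(r - r_2), D(n) = (r_1 + n - r_1)(r_1 + n - r_2) = n(n + 11/6).
Evaluating step by step (a_0 = 1):
  n = 1: D(1) = 1(1 + 11/6) = 17/6; numerator = 1(1) = 1; a_1 = (1)/(17/6) = 6/17
  n = 2: D(2) = 2(2 + 11/6) = 23/3; numerator = 1(6/17) + 2(1) = 40/17; a_2 = (40/17)/(23/3) = 120/391
  n = 3: D(3) = 3(3 + 11/6) = 29/2; numerator = 1(120/391) + 2(6/17) = 396/391; a_3 = (396/391)/(29/2) = 792/11339
  n = 4: D(4) = 4(4 + 11/6) = 70/3; numerator = 1(792/11339) + 2(120/391) = 456/667; a_4 = (456/667)/(70/3) = 684/23345

r = 7/3; a_0 = 1; a_1 = 6/17; a_2 = 120/391; a_3 = 792/11339; a_4 = 684/23345


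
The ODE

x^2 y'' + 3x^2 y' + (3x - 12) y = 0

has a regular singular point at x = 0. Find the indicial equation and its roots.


Divide by x^2 to reach normal form y'' + P_1(x) y' + P_2(x) y = 0 with P_1(x) = 3 and P_2(x) = 3/x - 12/x^2.
x = 0 is a singular point because the y-coefficient 3/x - 12/x^2 has a pole at x = 0.
It is a regular singular point because x P_1(x) = p(x) = 3x and x^2 P_2(x) = q(x) = 3x - 12 are polynomials, hence analytic at x = 0.
p(0) = 0,  q(0) = -12.
Indicial equation: r(r-1) + p(0) r + q(0) = 0, i.e. r^2 + (p(0) - 1) r + q(0) = 0, i.e. r^2 - 1 r - 12 = 0.
Discriminant: (-1)^2 - 4(-12) = 49, so r = (1 ± 7)/2.
Solving: r_1 = 4, r_2 = -3.

indicial: r^2 - 1 r - 12 = 0; roots r_1 = 4, r_2 = -3


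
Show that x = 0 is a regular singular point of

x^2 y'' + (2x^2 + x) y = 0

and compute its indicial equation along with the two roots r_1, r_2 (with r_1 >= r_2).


Divide by x^2 to reach normal form y'' + P_1(x) y' + P_2(x) y = 0 with P_1(x) = 0 and P_2(x) = 2 + 1/x.
x = 0 is a singular point because the y-coefficient 2 + 1/x has a pole at x = 0.
It is a regular singular point because x P_1(x) = p(x) = 0 and x^2 P_2(x) = q(x) = 2x^2 + x are polynomials, hence analytic at x = 0.
p(0) = 0,  q(0) = 0.
Indicial equation: r(r-1) + p(0) r + q(0) = 0, i.e. r^2 + (p(0) - 1) r + q(0) = 0, i.e. r^2 - 1 r = 0.
Discriminant: (-1)^2 - 4(0) = 1, so r = (1 ± 1)/2.
Solving: r_1 = 1, r_2 = 0.

indicial: r^2 - 1 r = 0; roots r_1 = 1, r_2 = 0


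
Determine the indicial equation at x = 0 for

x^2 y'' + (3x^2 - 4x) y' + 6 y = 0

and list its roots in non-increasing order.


Divide by x^2 to reach normal form y'' + P_1(x) y' + P_2(x) y = 0 with P_1(x) = 3 - 4/x and P_2(x) = 6/x^2.
x = 0 is a singular point because the y'-coefficient 3 - 4/x has a pole at x = 0 and the y-coefficient 6/x^2 has a pole at x = 0.
It is a regular singular point because x P_1(x) = p(x) = 3x - 4 and x^2 P_2(x) = q(x) = 6 are polynomials, hence analytic at x = 0.
p(0) = -4,  q(0) = 6.
Indicial equation: r(r-1) + p(0) r + q(0) = 0, i.e. r^2 + (p(0) - 1) r + q(0) = 0, i.e. r^2 - 5 r + 6 = 0.
Discriminant: (-5)^2 - 4(6) = 1, so r = (5 ± 1)/2.
Solving: r_1 = 3, r_2 = 2.

indicial: r^2 - 5 r + 6 = 0; roots r_1 = 3, r_2 = 2


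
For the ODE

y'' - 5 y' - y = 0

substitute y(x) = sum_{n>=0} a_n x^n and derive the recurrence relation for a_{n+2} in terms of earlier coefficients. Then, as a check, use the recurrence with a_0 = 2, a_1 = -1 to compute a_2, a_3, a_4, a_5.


Substitute y = sum_n a_n x^n.
y''(x) has coefficient (n+2)(n+1) a_{n+2} at x^n;
-5 y'(x) has coefficient -5 (n+1) a_{n+1} at x^n;
-y(x) has coefficient -1 a_n at x^n.
Matching x^n: (n+2)(n+1) a_{n+2} - 5 (n+1) a_{n+1} - 1 a_n = 0.
Thus a_{n+2} = [5 (n+1) a_{n+1} + 1 a_n] / ((n+1)(n+2)).

Check with a_0 = 2, a_1 = -1 (apply the recurrence for n = 0, 1, 2, 3): a_0 = 2, a_1 = -1, a_2 = -3/2, a_3 = -8/3, a_4 = -83/24, a_5 = -431/120.

a_(n+2) = [5 (n+1) a_(n+1) + 1 a_n] / ((n+1)(n+2)); check: a_0 = 2, a_1 = -1, a_2 = -3/2, a_3 = -8/3, a_4 = -83/24, a_5 = -431/120


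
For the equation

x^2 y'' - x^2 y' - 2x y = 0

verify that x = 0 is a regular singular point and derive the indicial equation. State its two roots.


Divide by x^2 to reach normal form y'' + P_1(x) y' + P_2(x) y = 0 with P_1(x) = -1 and P_2(x) = -2/x.
x = 0 is a singular point because the y-coefficient -2/x has a pole at x = 0.
It is a regular singular point because x P_1(x) = p(x) = -x and x^2 P_2(x) = q(x) = -2x are polynomials, hence analytic at x = 0.
p(0) = 0,  q(0) = 0.
Indicial equation: r(r-1) + p(0) r + q(0) = 0, i.e. r^2 + (p(0) - 1) r + q(0) = 0, i.e. r^2 - 1 r = 0.
Discriminant: (-1)^2 - 4(0) = 1, so r = (1 ± 1)/2.
Solving: r_1 = 1, r_2 = 0.

indicial: r^2 - 1 r = 0; roots r_1 = 1, r_2 = 0


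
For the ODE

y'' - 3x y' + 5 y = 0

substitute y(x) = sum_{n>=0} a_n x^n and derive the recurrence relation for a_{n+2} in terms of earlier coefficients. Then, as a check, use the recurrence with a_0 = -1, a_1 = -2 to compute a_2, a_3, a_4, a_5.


Substitute y = sum_n a_n x^n.
y''(x) has coefficient (n+2)(n+1) a_{n+2} at x^n;
-3 x y'(x) has coefficient -3 n a_n at x^n (shift);
5 y(x) has coefficient 5 a_n at x^n.
Matching x^n: (n+2)(n+1) a_{n+2} + (-3n + 5) a_n = 0.
Thus a_{n+2} = (3n - 5) / ((n+1)(n+2)) * a_n.

Check with a_0 = -1, a_1 = -2 (apply the recurrence for n = 0, 1, 2, 3): a_0 = -1, a_1 = -2, a_2 = 5/2, a_3 = 2/3, a_4 = 5/24, a_5 = 2/15.

a_(n+2) = (3n - 5) / ((n+1)(n+2)) * a_n; check: a_0 = -1, a_1 = -2, a_2 = 5/2, a_3 = 2/3, a_4 = 5/24, a_5 = 2/15


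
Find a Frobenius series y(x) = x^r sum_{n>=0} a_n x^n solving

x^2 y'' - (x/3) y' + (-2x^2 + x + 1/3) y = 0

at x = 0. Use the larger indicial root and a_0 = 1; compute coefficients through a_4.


Write in Frobenius form y'' + (p(x)/x) y' + (q(x)/x^2) y = 0:
  p(x) = -1/3,  q(x) = -2x^2 + x + 1/3.
Indicial equation: r(r-1) + (-1/3) r + (1/3) = 0 -> roots r_1 = 1, r_2 = 1/3.
Take r = r_1 = 1. Let y(x) = x^r sum_{n>=0} a_n x^n with a_0 = 1.
Substitute y = x^r sum a_n x^n and match x^{r+n}. The recurrence is
  D(n) a_n + 1 a_{n-1} - 2 a_{n-2} = 0,  where D(n) = (r+n)(r+n-1) + (-1/3)(r+n) + (1/3).
  a_n = [-1 a_{n-1} + 2 a_{n-2}] / D(n).
Since the indicial polynomial factors as (r - r_1)(r - r_2), D(n) = (r_1 + n - r_1)(r_1 + n - r_2) = n(n + 2/3).
Evaluating step by step (a_0 = 1):
  n = 1: D(1) = 1(1 + 2/3) = 5/3; numerator = -1(1) = -1; a_1 = (-1)/(5/3) = -3/5
  n = 2: D(2) = 2(2 + 2/3) = 16/3; numerator = -1(-3/5) + 2(1) = 13/5; a_2 = (13/5)/(16/3) = 39/80
  n = 3: D(3) = 3(3 + 2/3) = 11; numerator = -1(39/80) + 2(-3/5) = -27/16; a_3 = (-27/16)/(11) = -27/176
  n = 4: D(4) = 4(4 + 2/3) = 56/3; numerator = -1(-27/176) + 2(39/80) = 993/880; a_4 = (993/880)/(56/3) = 2979/49280

r = 1; a_0 = 1; a_1 = -3/5; a_2 = 39/80; a_3 = -27/176; a_4 = 2979/49280


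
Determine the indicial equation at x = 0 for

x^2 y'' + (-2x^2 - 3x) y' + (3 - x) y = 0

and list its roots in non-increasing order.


Divide by x^2 to reach normal form y'' + P_1(x) y' + P_2(x) y = 0 with P_1(x) = -2 - 3/x and P_2(x) = -1/x + 3/x^2.
x = 0 is a singular point because the y'-coefficient -2 - 3/x has a pole at x = 0 and the y-coefficient -1/x + 3/x^2 has a pole at x = 0.
It is a regular singular point because x P_1(x) = p(x) = -2x - 3 and x^2 P_2(x) = q(x) = 3 - x are polynomials, hence analytic at x = 0.
p(0) = -3,  q(0) = 3.
Indicial equation: r(r-1) + p(0) r + q(0) = 0, i.e. r^2 + (p(0) - 1) r + q(0) = 0, i.e. r^2 - 4 r + 3 = 0.
Discriminant: (-4)^2 - 4(3) = 4, so r = (4 ± 2)/2.
Solving: r_1 = 3, r_2 = 1.

indicial: r^2 - 4 r + 3 = 0; roots r_1 = 3, r_2 = 1


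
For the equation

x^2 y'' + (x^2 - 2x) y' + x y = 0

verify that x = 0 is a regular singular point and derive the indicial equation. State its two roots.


Divide by x^2 to reach normal form y'' + P_1(x) y' + P_2(x) y = 0 with P_1(x) = 1 - 2/x and P_2(x) = 1/x.
x = 0 is a singular point because the y'-coefficient 1 - 2/x has a pole at x = 0 and the y-coefficient 1/x has a pole at x = 0.
It is a regular singular point because x P_1(x) = p(x) = x - 2 and x^2 P_2(x) = q(x) = x are polynomials, hence analytic at x = 0.
p(0) = -2,  q(0) = 0.
Indicial equation: r(r-1) + p(0) r + q(0) = 0, i.e. r^2 + (p(0) - 1) r + q(0) = 0, i.e. r^2 - 3 r = 0.
Discriminant: (-3)^2 - 4(0) = 9, so r = (3 ± 3)/2.
Solving: r_1 = 3, r_2 = 0.

indicial: r^2 - 3 r = 0; roots r_1 = 3, r_2 = 0


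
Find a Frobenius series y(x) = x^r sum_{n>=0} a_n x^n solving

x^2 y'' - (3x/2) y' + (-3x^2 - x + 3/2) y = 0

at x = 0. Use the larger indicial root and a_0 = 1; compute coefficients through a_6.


Write in Frobenius form y'' + (p(x)/x) y' + (q(x)/x^2) y = 0:
  p(x) = -3/2,  q(x) = -3x^2 - x + 3/2.
Indicial equation: r(r-1) + (-3/2) r + (3/2) = 0 -> roots r_1 = 3/2, r_2 = 1.
Take r = r_1 = 3/2. Let y(x) = x^r sum_{n>=0} a_n x^n with a_0 = 1.
Substitute y = x^r sum a_n x^n and match x^{r+n}. The recurrence is
  D(n) a_n - 1 a_{n-1} - 3 a_{n-2} = 0,  where D(n) = (r+n)(r+n-1) + (-3/2)(r+n) + (3/2).
  a_n = [1 a_{n-1} + 3 a_{n-2}] / D(n).
Since the indicial polynomial factors as (r - r_1)(r - r_2), D(n) = (r_1 + n - r_1)(r_1 + n - r_2) = n(n + 1/2).
Evaluating step by step (a_0 = 1):
  n = 1: D(1) = 1(1 + 1/2) = 3/2; numerator = 1(1) = 1; a_1 = (1)/(3/2) = 2/3
  n = 2: D(2) = 2(2 + 1/2) = 5; numerator = 1(2/3) + 3(1) = 11/3; a_2 = (11/3)/(5) = 11/15
  n = 3: D(3) = 3(3 + 1/2) = 21/2; numerator = 1(11/15) + 3(2/3) = 41/15; a_3 = (41/15)/(21/2) = 82/315
  n = 4: D(4) = 4(4 + 1/2) = 18; numerator = 1(82/315) + 3(11/15) = 155/63; a_4 = (155/63)/(18) = 155/1134
  n = 5: D(5) = 5(5 + 1/2) = 55/2; numerator = 1(155/1134) + 3(82/315) = 5203/5670; a_5 = (5203/5670)/(55/2) = 473/14175
  n = 6: D(6) = 6(6 + 1/2) = 39; numerator = 1(473/14175) + 3(155/1134) = 12571/28350; a_6 = (12571/28350)/(39) = 967/85050

r = 3/2; a_0 = 1; a_1 = 2/3; a_2 = 11/15; a_3 = 82/315; a_4 = 155/1134; a_5 = 473/14175; a_6 = 967/85050


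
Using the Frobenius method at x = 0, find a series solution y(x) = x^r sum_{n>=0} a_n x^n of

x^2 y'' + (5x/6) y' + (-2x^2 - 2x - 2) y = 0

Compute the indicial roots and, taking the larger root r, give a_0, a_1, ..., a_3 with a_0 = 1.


Write in Frobenius form y'' + (p(x)/x) y' + (q(x)/x^2) y = 0:
  p(x) = 5/6,  q(x) = -2x^2 - 2x - 2.
Indicial equation: r(r-1) + (5/6) r + (-2) = 0 -> roots r_1 = 3/2, r_2 = -4/3.
Take r = r_1 = 3/2. Let y(x) = x^r sum_{n>=0} a_n x^n with a_0 = 1.
Substitute y = x^r sum a_n x^n and match x^{r+n}. The recurrence is
  D(n) a_n - 2 a_{n-1} - 2 a_{n-2} = 0,  where D(n) = (r+n)(r+n-1) + (5/6)(r+n) + (-2).
  a_n = [2 a_{n-1} + 2 a_{n-2}] / D(n).
Since the indicial polynomial factors as (r - r_1)(r - r_2), D(n) = (r_1 + n - r_1)(r_1 + n - r_2) = n(n + 17/6).
Evaluating step by step (a_0 = 1):
  n = 1: D(1) = 1(1 + 17/6) = 23/6; numerator = 2(1) = 2; a_1 = (2)/(23/6) = 12/23
  n = 2: D(2) = 2(2 + 17/6) = 29/3; numerator = 2(12/23) + 2(1) = 70/23; a_2 = (70/23)/(29/3) = 210/667
  n = 3: D(3) = 3(3 + 17/6) = 35/2; numerator = 2(210/667) + 2(12/23) = 1116/667; a_3 = (1116/667)/(35/2) = 2232/23345

r = 3/2; a_0 = 1; a_1 = 12/23; a_2 = 210/667; a_3 = 2232/23345


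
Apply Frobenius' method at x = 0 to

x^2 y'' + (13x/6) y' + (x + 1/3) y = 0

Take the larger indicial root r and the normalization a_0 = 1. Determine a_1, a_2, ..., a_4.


Write in Frobenius form y'' + (p(x)/x) y' + (q(x)/x^2) y = 0:
  p(x) = 13/6,  q(x) = x + 1/3.
Indicial equation: r(r-1) + (13/6) r + (1/3) = 0 -> roots r_1 = -1/2, r_2 = -2/3.
Take r = r_1 = -1/2. Let y(x) = x^r sum_{n>=0} a_n x^n with a_0 = 1.
Substitute y = x^r sum a_n x^n and match x^{r+n}. The recurrence is
  D(n) a_n + 1 a_{n-1} = 0,  where D(n) = (r+n)(r+n-1) + (13/6)(r+n) + (1/3).
  a_n = -1 / D(n) * a_{n-1}.
Since the indicial polynomial factors as (r - r_1)(r - r_2), D(n) = (r_1 + n - r_1)(r_1 + n - r_2) = n(n + 1/6).
Evaluating step by step (a_0 = 1):
  n = 1: D(1) = 1(1 + 1/6) = 7/6; numerator = -1(1) = -1; a_1 = (-1)/(7/6) = -6/7
  n = 2: D(2) = 2(2 + 1/6) = 13/3; numerator = -1(-6/7) = 6/7; a_2 = (6/7)/(13/3) = 18/91
  n = 3: D(3) = 3(3 + 1/6) = 19/2; numerator = -1(18/91) = -18/91; a_3 = (-18/91)/(19/2) = -36/1729
  n = 4: D(4) = 4(4 + 1/6) = 50/3; numerator = -1(-36/1729) = 36/1729; a_4 = (36/1729)/(50/3) = 54/43225

r = -1/2; a_0 = 1; a_1 = -6/7; a_2 = 18/91; a_3 = -36/1729; a_4 = 54/43225


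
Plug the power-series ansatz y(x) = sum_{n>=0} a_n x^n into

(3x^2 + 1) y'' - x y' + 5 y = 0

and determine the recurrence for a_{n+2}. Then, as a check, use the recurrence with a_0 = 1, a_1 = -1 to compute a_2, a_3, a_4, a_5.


Substitute y = sum_n a_n x^n.
(1 + 3 x^2) y'' contributes (n+2)(n+1) a_{n+2} + 3 n(n-1) a_n at x^n.
-x y'(x) contributes -n a_n at x^n.
5 y(x) contributes 5 a_n at x^n.
Matching x^n: (n+2)(n+1) a_{n+2} + (3 n(n-1) - n + 5) a_n = 0.
Thus a_{n+2} = (-3 n(n-1) + n - 5) / ((n+1)(n+2)) * a_n.

Check with a_0 = 1, a_1 = -1 (apply the recurrence for n = 0, 1, 2, 3): a_0 = 1, a_1 = -1, a_2 = -5/2, a_3 = 2/3, a_4 = 15/8, a_5 = -2/3.

a_(n+2) = (-3 n(n-1) + n - 5) / ((n+1)(n+2)) * a_n; check: a_0 = 1, a_1 = -1, a_2 = -5/2, a_3 = 2/3, a_4 = 15/8, a_5 = -2/3


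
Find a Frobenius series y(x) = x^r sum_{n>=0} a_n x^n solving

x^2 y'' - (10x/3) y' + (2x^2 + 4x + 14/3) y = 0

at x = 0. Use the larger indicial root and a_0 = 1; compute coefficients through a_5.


Write in Frobenius form y'' + (p(x)/x) y' + (q(x)/x^2) y = 0:
  p(x) = -10/3,  q(x) = 2x^2 + 4x + 14/3.
Indicial equation: r(r-1) + (-10/3) r + (14/3) = 0 -> roots r_1 = 7/3, r_2 = 2.
Take r = r_1 = 7/3. Let y(x) = x^r sum_{n>=0} a_n x^n with a_0 = 1.
Substitute y = x^r sum a_n x^n and match x^{r+n}. The recurrence is
  D(n) a_n + 4 a_{n-1} + 2 a_{n-2} = 0,  where D(n) = (r+n)(r+n-1) + (-10/3)(r+n) + (14/3).
  a_n = [-4 a_{n-1} - 2 a_{n-2}] / D(n).
Since the indicial polynomial factors as (r - r_1)(r - r_2), D(n) = (r_1 + n - r_1)(r_1 + n - r_2) = n(n + 1/3).
Evaluating step by step (a_0 = 1):
  n = 1: D(1) = 1(1 + 1/3) = 4/3; numerator = -4(1) = -4; a_1 = (-4)/(4/3) = -3
  n = 2: D(2) = 2(2 + 1/3) = 14/3; numerator = -4(-3) - 2(1) = 10; a_2 = (10)/(14/3) = 15/7
  n = 3: D(3) = 3(3 + 1/3) = 10; numerator = -4(15/7) - 2(-3) = -18/7; a_3 = (-18/7)/(10) = -9/35
  n = 4: D(4) = 4(4 + 1/3) = 52/3; numerator = -4(-9/35) - 2(15/7) = -114/35; a_4 = (-114/35)/(52/3) = -171/910
  n = 5: D(5) = 5(5 + 1/3) = 80/3; numerator = -4(-171/910) - 2(-9/35) = 576/455; a_5 = (576/455)/(80/3) = 108/2275

r = 7/3; a_0 = 1; a_1 = -3; a_2 = 15/7; a_3 = -9/35; a_4 = -171/910; a_5 = 108/2275


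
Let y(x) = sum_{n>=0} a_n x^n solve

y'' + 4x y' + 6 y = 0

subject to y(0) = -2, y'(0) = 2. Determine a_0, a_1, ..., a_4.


Ansatz: y(x) = sum_{n>=0} a_n x^n, so y'(x) = sum_{n>=1} n a_n x^(n-1) and y''(x) = sum_{n>=2} n(n-1) a_n x^(n-2).
Substitute into P(x) y'' + Q(x) y' + R(x) y = 0 with P(x) = 1, Q(x) = 4x, R(x) = 6, and match powers of x.
Initial conditions: a_0 = -2, a_1 = 2.
Setting the coefficient of each power of x to zero and solving order by order (substituting the coefficients already found):
  x^0: 2 a_2 + 6 a_0 = 0  ->  2 a_2 = -6 a_0 = 12  ->  a_2 = 6
  x^1: 6 a_3 + 10 a_1 = 0  ->  6 a_3 = -10 a_1 = -20  ->  a_3 = -10/3
  x^2: 12 a_4 + 14 a_2 = 0  ->  12 a_4 = -14 a_2 = -84  ->  a_4 = -7
Truncated series: y(x) = -2 + 2 x + 6 x^2 - (10/3) x^3 - 7 x^4 + O(x^5).

a_0 = -2; a_1 = 2; a_2 = 6; a_3 = -10/3; a_4 = -7


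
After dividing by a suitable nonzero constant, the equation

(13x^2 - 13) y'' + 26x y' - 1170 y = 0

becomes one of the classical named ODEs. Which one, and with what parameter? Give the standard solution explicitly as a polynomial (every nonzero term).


All three coefficients share the factor -13; dividing through by -13 gives  (1 - x^2) y'' - 2x y' + 90 y = 0.
This matches the Legendre equation (1 - x^2) y'' - 2x y' + n(n+1) y = 0 (note the -2x y' term) with n(n+1) = 90, so n = 9; the polynomial solution is P_9(x).
With y = sum_k a_k x^k, matching x^k gives (k+2)(k+1) a_{k+2} = [k(k+1) - n(n+1)] a_k = (k - 9)(k + 10) a_k. The right side vanishes at k = 9, so the series with the parity of 9 terminates at degree 9.
Standard normalization (P_n(1) = 1): leading coefficient (2n)!/(2^n (n!)^2) = 6402373705728000/(512*131681894400) = 12155/128, so a_9 = 12155/128. Work downward with a_k = (k+1)(k+2) a_{k+2} / ((k - 9)(k + 10)):
  a_7 = (8)(9)(12155/128) / ((7 - 9)(7 + 10)) = (109395/16)/(-34) = -6435/32
  a_5 = (6)(7)(-6435/32) / ((5 - 9)(5 + 10)) = (-135135/16)/(-60) = 9009/64
  a_3 = (4)(5)(9009/64) / ((3 - 9)(3 + 10)) = (45045/16)/(-78) = -1155/32
  a_1 = (2)(3)(-1155/32) / ((1 - 9)(1 + 10)) = (-3465/16)/(-88) = 315/128
Hence P_9(x) = 12155 x^9/128 - 6435 x^7/32 + 9009 x^5/64 - 1155 x^3/32 + 315 x/128.

P_9(x); series = 12155 x^9/128 - 6435 x^7/32 + 9009 x^5/64 - 1155 x^3/32 + 315 x/128


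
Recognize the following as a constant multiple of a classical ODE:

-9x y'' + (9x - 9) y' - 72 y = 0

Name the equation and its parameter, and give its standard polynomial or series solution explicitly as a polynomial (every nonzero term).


All three coefficients share the factor -9; dividing through by -9 gives  x y'' + (1 - x) y' + 8 y = 0.
This matches the Laguerre equation x y'' + (1 - x) y' + n y = 0 with n = 8; the polynomial solution is L_8(x).
With y = sum_k a_k x^k, matching x^k gives (k+1)k a_{k+1} + (k+1) a_{k+1} - k a_k + n a_k = 0, i.e. (k+1)^2 a_{k+1} = (k - n) a_k = (k - 8) a_k. The right side vanishes at k = 8, so the series terminates at degree 8.
Standard normalization L_n(0) = 1 gives a_0 = 1. Work upward with a_{k+1} = (k - 8) a_k / (k+1)^2:
  a_1 = (0 - 8)(1) / 1^2 = -8/1 = -8
  a_2 = (1 - 8)(-8) / 2^2 = 56/4 = 14
  a_3 = (2 - 8)(14) / 3^2 = -84/9 = -28/3
  a_4 = (3 - 8)(-28/3) / 4^2 = (140/3)/16 = 35/12
  a_5 = (4 - 8)(35/12) / 5^2 = (-35/3)/25 = -7/15
  a_6 = (5 - 8)(-7/15) / 6^2 = (7/5)/36 = 7/180
  a_7 = (6 - 8)(7/180) / 7^2 = (-7/90)/49 = -1/630
  a_8 = (7 - 8)(-1/630) / 8^2 = (1/630)/64 = 1/40320
Hence L_8(x) = x^8/40320 - x^7/630 + 7 x^6/180 - 7 x^5/15 + 35 x^4/12 - 28 x^3/3 + 14 x^2 - 8 x + 1.

L_8(x); series = x^8/40320 - x^7/630 + 7 x^6/180 - 7 x^5/15 + 35 x^4/12 - 28 x^3/3 + 14 x^2 - 8 x + 1


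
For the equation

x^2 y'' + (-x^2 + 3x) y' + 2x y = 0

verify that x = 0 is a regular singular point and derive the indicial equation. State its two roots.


Divide by x^2 to reach normal form y'' + P_1(x) y' + P_2(x) y = 0 with P_1(x) = -1 + 3/x and P_2(x) = 2/x.
x = 0 is a singular point because the y'-coefficient -1 + 3/x has a pole at x = 0 and the y-coefficient 2/x has a pole at x = 0.
It is a regular singular point because x P_1(x) = p(x) = 3 - x and x^2 P_2(x) = q(x) = 2x are polynomials, hence analytic at x = 0.
p(0) = 3,  q(0) = 0.
Indicial equation: r(r-1) + p(0) r + q(0) = 0, i.e. r^2 + (p(0) - 1) r + q(0) = 0, i.e. r^2 + 2 r = 0.
Discriminant: (2)^2 - 4(0) = 4, so r = (-2 ± 2)/2.
Solving: r_1 = 0, r_2 = -2.

indicial: r^2 + 2 r = 0; roots r_1 = 0, r_2 = -2


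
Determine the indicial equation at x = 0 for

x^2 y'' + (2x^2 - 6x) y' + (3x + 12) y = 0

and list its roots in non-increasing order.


Divide by x^2 to reach normal form y'' + P_1(x) y' + P_2(x) y = 0 with P_1(x) = 2 - 6/x and P_2(x) = 3/x + 12/x^2.
x = 0 is a singular point because the y'-coefficient 2 - 6/x has a pole at x = 0 and the y-coefficient 3/x + 12/x^2 has a pole at x = 0.
It is a regular singular point because x P_1(x) = p(x) = 2x - 6 and x^2 P_2(x) = q(x) = 3x + 12 are polynomials, hence analytic at x = 0.
p(0) = -6,  q(0) = 12.
Indicial equation: r(r-1) + p(0) r + q(0) = 0, i.e. r^2 + (p(0) - 1) r + q(0) = 0, i.e. r^2 - 7 r + 12 = 0.
Discriminant: (-7)^2 - 4(12) = 1, so r = (7 ± 1)/2.
Solving: r_1 = 4, r_2 = 3.

indicial: r^2 - 7 r + 12 = 0; roots r_1 = 4, r_2 = 3


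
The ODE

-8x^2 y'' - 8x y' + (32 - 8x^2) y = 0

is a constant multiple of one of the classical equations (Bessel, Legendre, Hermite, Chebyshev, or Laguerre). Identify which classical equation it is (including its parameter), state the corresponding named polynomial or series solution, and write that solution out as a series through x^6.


All three coefficients share the factor -8; dividing through by -8 gives  x^2 y'' + x y' + (x^2 - 4) y = 0.
This matches the Bessel equation x^2 y'' + x y' + (x^2 - nu^2) y = 0 with nu^2 = 4, so nu = 2; the solution bounded at x = 0 is J_2(x).
Frobenius at x = 0: indicial roots ±nu; for r = nu the recurrence k(k + 2nu) c_k = -c_{k-2} gives the standard series J_nu(x) = sum_{k>=0} (-1)^k / (k! (k+nu)!) (x/2)^(2k+nu). Evaluate the first 3 terms:
  k = 0: (-1)^0 / (0! * 2! * 2^2) x^2 = 1/(1*2*4) x^2 = (1/8) x^2
  k = 1: (-1)^1 / (1! * 3! * 2^4) x^4 = -1/(1*6*16) x^4 = (-1/96) x^4
  k = 2: (-1)^2 / (2! * 4! * 2^6) x^6 = 1/(2*24*64) x^6 = (1/3072) x^6
Hence J_2(x) = x^6/3072 - x^4/96 + x^2/8 + ....

J_2(x); series = x^6/3072 - x^4/96 + x^2/8


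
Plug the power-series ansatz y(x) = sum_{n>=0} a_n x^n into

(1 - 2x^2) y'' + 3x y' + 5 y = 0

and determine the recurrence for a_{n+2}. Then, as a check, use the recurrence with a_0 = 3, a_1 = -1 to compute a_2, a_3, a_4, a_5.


Substitute y = sum_n a_n x^n.
(1 - 2 x^2) y'' contributes (n+2)(n+1) a_{n+2} - 2 n(n-1) a_n at x^n.
3 x y'(x) contributes 3 n a_n at x^n.
5 y(x) contributes 5 a_n at x^n.
Matching x^n: (n+2)(n+1) a_{n+2} + (-2 n(n-1) + 3 n + 5) a_n = 0.
Thus a_{n+2} = (2 n(n-1) - 3 n - 5) / ((n+1)(n+2)) * a_n.

Check with a_0 = 3, a_1 = -1 (apply the recurrence for n = 0, 1, 2, 3): a_0 = 3, a_1 = -1, a_2 = -15/2, a_3 = 4/3, a_4 = 35/8, a_5 = -2/15.

a_(n+2) = (2 n(n-1) - 3 n - 5) / ((n+1)(n+2)) * a_n; check: a_0 = 3, a_1 = -1, a_2 = -15/2, a_3 = 4/3, a_4 = 35/8, a_5 = -2/15


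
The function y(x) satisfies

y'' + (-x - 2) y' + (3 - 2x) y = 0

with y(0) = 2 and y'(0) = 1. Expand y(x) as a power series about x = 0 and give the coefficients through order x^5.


Ansatz: y(x) = sum_{n>=0} a_n x^n, so y'(x) = sum_{n>=1} n a_n x^(n-1) and y''(x) = sum_{n>=2} n(n-1) a_n x^(n-2).
Substitute into P(x) y'' + Q(x) y' + R(x) y = 0 with P(x) = 1, Q(x) = -x - 2, R(x) = 3 - 2x, and match powers of x.
Initial conditions: a_0 = 2, a_1 = 1.
Setting the coefficient of each power of x to zero and solving order by order (substituting the coefficients already found):
  x^0: 2 a_2 - 2 a_1 + 3 a_0 = 0  ->  2 a_2 = 2 a_1 - 3 a_0 = -4  ->  a_2 = -2
  x^1: 6 a_3 - 4 a_2 + 2 a_1 - 2 a_0 = 0  ->  6 a_3 = 4 a_2 - 2 a_1 + 2 a_0 = -6  ->  a_3 = -1
  x^2: 12 a_4 - 6 a_3 + a_2 - 2 a_1 = 0  ->  12 a_4 = 6 a_3 - a_2 + 2 a_1 = -2  ->  a_4 = -1/6
  x^3: 20 a_5 - 8 a_4 - 2 a_2 = 0  ->  20 a_5 = 8 a_4 + 2 a_2 = -16/3  ->  a_5 = -4/15
Truncated series: y(x) = 2 + x - 2 x^2 - x^3 - (1/6) x^4 - (4/15) x^5 + O(x^6).

a_0 = 2; a_1 = 1; a_2 = -2; a_3 = -1; a_4 = -1/6; a_5 = -4/15


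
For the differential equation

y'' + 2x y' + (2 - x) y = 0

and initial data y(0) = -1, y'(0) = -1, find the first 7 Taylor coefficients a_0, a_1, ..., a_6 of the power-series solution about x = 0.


Ansatz: y(x) = sum_{n>=0} a_n x^n, so y'(x) = sum_{n>=1} n a_n x^(n-1) and y''(x) = sum_{n>=2} n(n-1) a_n x^(n-2).
Substitute into P(x) y'' + Q(x) y' + R(x) y = 0 with P(x) = 1, Q(x) = 2x, R(x) = 2 - x, and match powers of x.
Initial conditions: a_0 = -1, a_1 = -1.
Setting the coefficient of each power of x to zero and solving order by order (substituting the coefficients already found):
  x^0: 2 a_2 + 2 a_0 = 0  ->  2 a_2 = -2 a_0 = 2  ->  a_2 = 1
  x^1: 6 a_3 + 4 a_1 - a_0 = 0  ->  6 a_3 = -4 a_1 + a_0 = 3  ->  a_3 = 1/2
  x^2: 12 a_4 + 6 a_2 - a_1 = 0  ->  12 a_4 = -6 a_2 + a_1 = -7  ->  a_4 = -7/12
  x^3: 20 a_5 + 8 a_3 - a_2 = 0  ->  20 a_5 = -8 a_3 + a_2 = -3  ->  a_5 = -3/20
  x^4: 30 a_6 + 10 a_4 - a_3 = 0  ->  30 a_6 = -10 a_4 + a_3 = 19/3  ->  a_6 = 19/90
Truncated series: y(x) = -1 - x + x^2 + (1/2) x^3 - (7/12) x^4 - (3/20) x^5 + (19/90) x^6 + O(x^7).

a_0 = -1; a_1 = -1; a_2 = 1; a_3 = 1/2; a_4 = -7/12; a_5 = -3/20; a_6 = 19/90


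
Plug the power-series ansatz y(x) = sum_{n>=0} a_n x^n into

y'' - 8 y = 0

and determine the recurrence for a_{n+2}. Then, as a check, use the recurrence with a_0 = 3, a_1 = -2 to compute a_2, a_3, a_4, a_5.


Substitute y = sum_n a_n x^n into y'' + (const) y = 0.
y''(x) = sum_{n>=0} (n+2)(n+1) a_{n+2} x^n.
The ODE becomes sum_n [(n+2)(n+1) a_{n+2} - 8 a_n] x^n = 0.
Setting each coefficient to zero gives the recurrence:
  (n+2)(n+1) a_{n+2} - 8 a_n = 0,
  a_{n+2} = 8 / ((n+1)(n+2)) a_n.

Check with a_0 = 3, a_1 = -2 (apply the recurrence for n = 0, 1, 2, 3): a_0 = 3, a_1 = -2, a_2 = 12, a_3 = -8/3, a_4 = 8, a_5 = -16/15.

a_{n+2} = 8/((n+1)(n+2)) * a_n; check: a_0 = 3, a_1 = -2, a_2 = 12, a_3 = -8/3, a_4 = 8, a_5 = -16/15


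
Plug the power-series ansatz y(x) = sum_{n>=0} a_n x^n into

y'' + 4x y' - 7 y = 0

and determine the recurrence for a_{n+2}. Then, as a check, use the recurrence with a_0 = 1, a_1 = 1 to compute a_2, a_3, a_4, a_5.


Substitute y = sum_n a_n x^n.
y''(x) has coefficient (n+2)(n+1) a_{n+2} at x^n;
4 x y'(x) has coefficient 4 n a_n at x^n (shift);
-7 y(x) has coefficient -7 a_n at x^n.
Matching x^n: (n+2)(n+1) a_{n+2} + (4n - 7) a_n = 0.
Thus a_{n+2} = (-4n + 7) / ((n+1)(n+2)) * a_n.

Check with a_0 = 1, a_1 = 1 (apply the recurrence for n = 0, 1, 2, 3): a_0 = 1, a_1 = 1, a_2 = 7/2, a_3 = 1/2, a_4 = -7/24, a_5 = -1/8.

a_(n+2) = (-4n + 7) / ((n+1)(n+2)) * a_n; check: a_0 = 1, a_1 = 1, a_2 = 7/2, a_3 = 1/2, a_4 = -7/24, a_5 = -1/8


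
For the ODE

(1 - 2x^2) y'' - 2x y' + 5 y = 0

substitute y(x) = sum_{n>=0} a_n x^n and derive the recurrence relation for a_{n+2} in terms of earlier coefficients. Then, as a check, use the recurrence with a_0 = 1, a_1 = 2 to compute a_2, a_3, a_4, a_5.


Substitute y = sum_n a_n x^n.
(1 - 2 x^2) y'' contributes (n+2)(n+1) a_{n+2} - 2 n(n-1) a_n at x^n.
-2 x y'(x) contributes -2 n a_n at x^n.
5 y(x) contributes 5 a_n at x^n.
Matching x^n: (n+2)(n+1) a_{n+2} + (-2 n(n-1) - 2 n + 5) a_n = 0.
Thus a_{n+2} = (2 n(n-1) + 2 n - 5) / ((n+1)(n+2)) * a_n.

Check with a_0 = 1, a_1 = 2 (apply the recurrence for n = 0, 1, 2, 3): a_0 = 1, a_1 = 2, a_2 = -5/2, a_3 = -1, a_4 = -5/8, a_5 = -13/20.

a_(n+2) = (2 n(n-1) + 2 n - 5) / ((n+1)(n+2)) * a_n; check: a_0 = 1, a_1 = 2, a_2 = -5/2, a_3 = -1, a_4 = -5/8, a_5 = -13/20


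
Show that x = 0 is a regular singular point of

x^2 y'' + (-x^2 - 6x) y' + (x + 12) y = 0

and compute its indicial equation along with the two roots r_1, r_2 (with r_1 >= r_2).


Divide by x^2 to reach normal form y'' + P_1(x) y' + P_2(x) y = 0 with P_1(x) = -1 - 6/x and P_2(x) = 1/x + 12/x^2.
x = 0 is a singular point because the y'-coefficient -1 - 6/x has a pole at x = 0 and the y-coefficient 1/x + 12/x^2 has a pole at x = 0.
It is a regular singular point because x P_1(x) = p(x) = -x - 6 and x^2 P_2(x) = q(x) = x + 12 are polynomials, hence analytic at x = 0.
p(0) = -6,  q(0) = 12.
Indicial equation: r(r-1) + p(0) r + q(0) = 0, i.e. r^2 + (p(0) - 1) r + q(0) = 0, i.e. r^2 - 7 r + 12 = 0.
Discriminant: (-7)^2 - 4(12) = 1, so r = (7 ± 1)/2.
Solving: r_1 = 4, r_2 = 3.

indicial: r^2 - 7 r + 12 = 0; roots r_1 = 4, r_2 = 3


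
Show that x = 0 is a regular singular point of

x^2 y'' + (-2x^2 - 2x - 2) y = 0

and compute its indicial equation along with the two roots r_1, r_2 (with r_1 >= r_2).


Divide by x^2 to reach normal form y'' + P_1(x) y' + P_2(x) y = 0 with P_1(x) = 0 and P_2(x) = -2 - 2/x - 2/x^2.
x = 0 is a singular point because the y-coefficient -2 - 2/x - 2/x^2 has a pole at x = 0.
It is a regular singular point because x P_1(x) = p(x) = 0 and x^2 P_2(x) = q(x) = -2x^2 - 2x - 2 are polynomials, hence analytic at x = 0.
p(0) = 0,  q(0) = -2.
Indicial equation: r(r-1) + p(0) r + q(0) = 0, i.e. r^2 + (p(0) - 1) r + q(0) = 0, i.e. r^2 - 1 r - 2 = 0.
Discriminant: (-1)^2 - 4(-2) = 9, so r = (1 ± 3)/2.
Solving: r_1 = 2, r_2 = -1.

indicial: r^2 - 1 r - 2 = 0; roots r_1 = 2, r_2 = -1


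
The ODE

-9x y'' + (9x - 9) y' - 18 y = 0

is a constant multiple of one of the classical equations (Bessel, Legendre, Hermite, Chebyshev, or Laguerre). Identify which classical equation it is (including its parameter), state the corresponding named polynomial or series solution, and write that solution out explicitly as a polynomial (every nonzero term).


All three coefficients share the factor -9; dividing through by -9 gives  x y'' + (1 - x) y' + 2 y = 0.
This matches the Laguerre equation x y'' + (1 - x) y' + n y = 0 with n = 2; the polynomial solution is L_2(x).
With y = sum_k a_k x^k, matching x^k gives (k+1)k a_{k+1} + (k+1) a_{k+1} - k a_k + n a_k = 0, i.e. (k+1)^2 a_{k+1} = (k - n) a_k = (k - 2) a_k. The right side vanishes at k = 2, so the series terminates at degree 2.
Standard normalization L_n(0) = 1 gives a_0 = 1. Work upward with a_{k+1} = (k - 2) a_k / (k+1)^2:
  a_1 = (0 - 2)(1) / 1^2 = -2/1 = -2
  a_2 = (1 - 2)(-2) / 2^2 = 2/4 = 1/2
Hence L_2(x) = x^2/2 - 2 x + 1.

L_2(x); series = x^2/2 - 2 x + 1


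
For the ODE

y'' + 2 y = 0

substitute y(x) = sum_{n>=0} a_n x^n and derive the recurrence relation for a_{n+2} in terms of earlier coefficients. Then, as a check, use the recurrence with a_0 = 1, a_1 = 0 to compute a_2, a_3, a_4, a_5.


Substitute y = sum_n a_n x^n into y'' + (const) y = 0.
y''(x) = sum_{n>=0} (n+2)(n+1) a_{n+2} x^n.
The ODE becomes sum_n [(n+2)(n+1) a_{n+2} + 2 a_n] x^n = 0.
Setting each coefficient to zero gives the recurrence:
  (n+2)(n+1) a_{n+2} + 2 a_n = 0,
  a_{n+2} = -2 / ((n+1)(n+2)) a_n.

Check with a_0 = 1, a_1 = 0 (apply the recurrence for n = 0, 1, 2, 3): a_0 = 1, a_1 = 0, a_2 = -1, a_3 = 0, a_4 = 1/6, a_5 = 0.

a_{n+2} = -2/((n+1)(n+2)) * a_n; check: a_0 = 1, a_1 = 0, a_2 = -1, a_3 = 0, a_4 = 1/6, a_5 = 0


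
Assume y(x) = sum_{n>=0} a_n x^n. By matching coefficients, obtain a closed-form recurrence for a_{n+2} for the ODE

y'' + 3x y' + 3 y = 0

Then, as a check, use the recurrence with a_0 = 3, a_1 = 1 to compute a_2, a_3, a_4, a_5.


Substitute y = sum_n a_n x^n.
y''(x) has coefficient (n+2)(n+1) a_{n+2} at x^n;
3 x y'(x) has coefficient 3 n a_n at x^n (shift);
3 y(x) has coefficient 3 a_n at x^n.
Matching x^n: (n+2)(n+1) a_{n+2} + (3n + 3) a_n = 0.
Thus a_{n+2} = (-3n - 3) / ((n+1)(n+2)) * a_n.

Check with a_0 = 3, a_1 = 1 (apply the recurrence for n = 0, 1, 2, 3): a_0 = 3, a_1 = 1, a_2 = -9/2, a_3 = -1, a_4 = 27/8, a_5 = 3/5.

a_(n+2) = (-3n - 3) / ((n+1)(n+2)) * a_n; check: a_0 = 3, a_1 = 1, a_2 = -9/2, a_3 = -1, a_4 = 27/8, a_5 = 3/5


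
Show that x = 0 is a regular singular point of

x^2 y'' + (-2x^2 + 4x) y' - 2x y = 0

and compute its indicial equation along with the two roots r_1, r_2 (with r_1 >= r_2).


Divide by x^2 to reach normal form y'' + P_1(x) y' + P_2(x) y = 0 with P_1(x) = -2 + 4/x and P_2(x) = -2/x.
x = 0 is a singular point because the y'-coefficient -2 + 4/x has a pole at x = 0 and the y-coefficient -2/x has a pole at x = 0.
It is a regular singular point because x P_1(x) = p(x) = 4 - 2x and x^2 P_2(x) = q(x) = -2x are polynomials, hence analytic at x = 0.
p(0) = 4,  q(0) = 0.
Indicial equation: r(r-1) + p(0) r + q(0) = 0, i.e. r^2 + (p(0) - 1) r + q(0) = 0, i.e. r^2 + 3 r = 0.
Discriminant: (3)^2 - 4(0) = 9, so r = (-3 ± 3)/2.
Solving: r_1 = 0, r_2 = -3.

indicial: r^2 + 3 r = 0; roots r_1 = 0, r_2 = -3


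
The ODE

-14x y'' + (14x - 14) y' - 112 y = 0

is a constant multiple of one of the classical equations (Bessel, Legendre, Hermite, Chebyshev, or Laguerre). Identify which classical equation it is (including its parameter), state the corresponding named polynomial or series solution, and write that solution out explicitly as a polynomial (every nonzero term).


All three coefficients share the factor -14; dividing through by -14 gives  x y'' + (1 - x) y' + 8 y = 0.
This matches the Laguerre equation x y'' + (1 - x) y' + n y = 0 with n = 8; the polynomial solution is L_8(x).
With y = sum_k a_k x^k, matching x^k gives (k+1)k a_{k+1} + (k+1) a_{k+1} - k a_k + n a_k = 0, i.e. (k+1)^2 a_{k+1} = (k - n) a_k = (k - 8) a_k. The right side vanishes at k = 8, so the series terminates at degree 8.
Standard normalization L_n(0) = 1 gives a_0 = 1. Work upward with a_{k+1} = (k - 8) a_k / (k+1)^2:
  a_1 = (0 - 8)(1) / 1^2 = -8/1 = -8
  a_2 = (1 - 8)(-8) / 2^2 = 56/4 = 14
  a_3 = (2 - 8)(14) / 3^2 = -84/9 = -28/3
  a_4 = (3 - 8)(-28/3) / 4^2 = (140/3)/16 = 35/12
  a_5 = (4 - 8)(35/12) / 5^2 = (-35/3)/25 = -7/15
  a_6 = (5 - 8)(-7/15) / 6^2 = (7/5)/36 = 7/180
  a_7 = (6 - 8)(7/180) / 7^2 = (-7/90)/49 = -1/630
  a_8 = (7 - 8)(-1/630) / 8^2 = (1/630)/64 = 1/40320
Hence L_8(x) = x^8/40320 - x^7/630 + 7 x^6/180 - 7 x^5/15 + 35 x^4/12 - 28 x^3/3 + 14 x^2 - 8 x + 1.

L_8(x); series = x^8/40320 - x^7/630 + 7 x^6/180 - 7 x^5/15 + 35 x^4/12 - 28 x^3/3 + 14 x^2 - 8 x + 1


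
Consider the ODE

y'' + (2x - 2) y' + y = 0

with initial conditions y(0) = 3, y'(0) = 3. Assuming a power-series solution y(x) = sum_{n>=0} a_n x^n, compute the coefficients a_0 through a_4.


Ansatz: y(x) = sum_{n>=0} a_n x^n, so y'(x) = sum_{n>=1} n a_n x^(n-1) and y''(x) = sum_{n>=2} n(n-1) a_n x^(n-2).
Substitute into P(x) y'' + Q(x) y' + R(x) y = 0 with P(x) = 1, Q(x) = 2x - 2, R(x) = 1, and match powers of x.
Initial conditions: a_0 = 3, a_1 = 3.
Setting the coefficient of each power of x to zero and solving order by order (substituting the coefficients already found):
  x^0: 2 a_2 - 2 a_1 + a_0 = 0  ->  2 a_2 = 2 a_1 - a_0 = 3  ->  a_2 = 3/2
  x^1: 6 a_3 - 4 a_2 + 3 a_1 = 0  ->  6 a_3 = 4 a_2 - 3 a_1 = -3  ->  a_3 = -1/2
  x^2: 12 a_4 - 6 a_3 + 5 a_2 = 0  ->  12 a_4 = 6 a_3 - 5 a_2 = -21/2  ->  a_4 = -7/8
Truncated series: y(x) = 3 + 3 x + (3/2) x^2 - (1/2) x^3 - (7/8) x^4 + O(x^5).

a_0 = 3; a_1 = 3; a_2 = 3/2; a_3 = -1/2; a_4 = -7/8


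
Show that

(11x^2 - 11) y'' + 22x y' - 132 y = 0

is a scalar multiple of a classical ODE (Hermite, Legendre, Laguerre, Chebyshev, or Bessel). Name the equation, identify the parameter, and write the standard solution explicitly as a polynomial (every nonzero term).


All three coefficients share the factor -11; dividing through by -11 gives  (1 - x^2) y'' - 2x y' + 12 y = 0.
This matches the Legendre equation (1 - x^2) y'' - 2x y' + n(n+1) y = 0 (note the -2x y' term) with n(n+1) = 12, so n = 3; the polynomial solution is P_3(x).
With y = sum_k a_k x^k, matching x^k gives (k+2)(k+1) a_{k+2} = [k(k+1) - n(n+1)] a_k = (k - 3)(k + 4) a_k. The right side vanishes at k = 3, so the series with the parity of 3 terminates at degree 3.
Standard normalization (P_n(1) = 1): leading coefficient (2n)!/(2^n (n!)^2) = 720/(8*36) = 5/2, so a_3 = 5/2. Work downward with a_k = (k+1)(k+2) a_{k+2} / ((k - 3)(k + 4)):
  a_1 = (2)(3)(5/2) / ((1 - 3)(1 + 4)) = 15/(-10) = -3/2
Hence P_3(x) = 5 x^3/2 - 3 x/2.

P_3(x); series = 5 x^3/2 - 3 x/2
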